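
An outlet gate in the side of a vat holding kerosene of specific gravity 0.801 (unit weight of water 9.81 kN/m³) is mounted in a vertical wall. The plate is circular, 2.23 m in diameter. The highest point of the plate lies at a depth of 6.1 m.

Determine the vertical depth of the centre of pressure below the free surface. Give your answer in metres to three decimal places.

γ = 0.801 × 9.81 = 7.85781 kN/m³.
The centroid is at the centre, 1.115 m below the top of the plate, so the centroid depth is h_c = 6.1 + 1.115 = 7.215 m.
A = π(1.115)² = 3.90571 m².
Resultant F = γ·h_c·A = 7.85781 × 7.215 × 3.90571 = 221.431 kN.
I_c = πr⁴/4 = π × 1.115⁴/4 = 1.21392 m⁴.
Centre of pressure: y_p = y_c + I_c/(y_c·A) = 7.215 + 1.21392/(7.215 × 3.90571) = 7.215 + 0.0430778 = 7.25808 m along the plane.

h_p = 7.258 m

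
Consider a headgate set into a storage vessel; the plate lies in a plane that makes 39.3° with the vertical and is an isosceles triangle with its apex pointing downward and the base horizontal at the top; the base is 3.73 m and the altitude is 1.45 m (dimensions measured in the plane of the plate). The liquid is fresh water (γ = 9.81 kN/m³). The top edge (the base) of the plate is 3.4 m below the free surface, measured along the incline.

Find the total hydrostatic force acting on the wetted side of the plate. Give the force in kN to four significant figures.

F ≈ 79.72 kN

γ = 9.81 kN/m³.
The plate makes 39.3° with the vertical, i.e. θ = 90° − 39.3° = 50.7° to the horizontal. Measuring y along the incline from the free-surface line, vertical depth h = y·sinθ with sinθ = 0.773840.
With the apex down, the centroid sits h/3 = 1.45/3 = 0.483333 m below the base (the top edge), so y_c = 3.4 + 0.483333 = 3.88333 m and h_c = 3.88333 × 0.773840 = 3.00508 m.
A = ½ × 3.73 × 1.45 = 2.70425 m².
Resultant F = γ·h_c·A = 9.81 × 3.00508 × 2.70425 = 79.7208 kN.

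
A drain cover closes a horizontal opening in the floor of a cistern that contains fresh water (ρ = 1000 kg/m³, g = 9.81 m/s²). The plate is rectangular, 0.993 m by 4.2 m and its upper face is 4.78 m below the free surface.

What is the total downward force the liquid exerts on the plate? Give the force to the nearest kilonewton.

γ = ρg = 1000 × 9.81 = 9810 N/m³ = 9.81 kN/m³.
The plate is horizontal, so pressure is uniform at p = γ·h = 9.81 × 4.78 = 46.8918 kN/m².
A = 0.993 × 4.2 = 4.1706 m².
F = p·A = 46.8918 × 4.1706 = 195.567 kN.

F ≈ 196 kN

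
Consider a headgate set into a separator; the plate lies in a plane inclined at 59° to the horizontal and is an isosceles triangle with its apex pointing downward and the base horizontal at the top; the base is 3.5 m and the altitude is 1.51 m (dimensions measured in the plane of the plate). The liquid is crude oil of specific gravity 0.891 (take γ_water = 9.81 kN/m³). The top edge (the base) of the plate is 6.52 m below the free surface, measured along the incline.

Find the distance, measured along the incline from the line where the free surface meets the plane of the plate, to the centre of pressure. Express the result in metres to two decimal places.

y_p = 7.04 m

γ = 0.891 × 9.81 = 8.74071 kN/m³.
Let θ = 59° be the plate's angle to the horizontal; measure y along the incline from where the plane meets the free surface. Vertical depth h = y·sinθ with sinθ = 0.857167.
With the apex down, the centroid sits h/3 = 1.51/3 = 0.503333 m below the base (the top edge), so y_c = 6.52 + 0.503333 = 7.02333 m and h_c = 7.02333 × 0.857167 = 6.02017 m.
A = ½ × 3.5 × 1.51 = 2.6425 m².
Resultant F = γ·h_c·A = 8.74071 × 6.02017 × 2.6425 = 139.05 kN.
I_c = b·h³/36 = 3.5 × 1.51³/36 = 0.334731 m⁴.
Centre of pressure: y_p = y_c + I_c/(y_c·A) = 7.02333 + 0.334731/(7.02333 × 2.6425) = 7.02333 + 0.0180359 = 7.04137 m along the plane.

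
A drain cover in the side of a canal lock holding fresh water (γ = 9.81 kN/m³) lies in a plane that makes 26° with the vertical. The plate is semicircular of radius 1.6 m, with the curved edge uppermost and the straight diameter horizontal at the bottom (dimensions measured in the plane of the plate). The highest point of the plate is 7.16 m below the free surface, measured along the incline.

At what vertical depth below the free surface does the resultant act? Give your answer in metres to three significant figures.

γ = 9.81 kN/m³.
The plate makes 26° with the vertical, i.e. θ = 90° − 26° = 64° to the horizontal. Measuring y along the incline from the free-surface line, vertical depth h = y·sinθ with sinθ = 0.898794.
The centroid lies 4r/(3π) = 0.679061 m above the diameter, so r − 4r/(3π) = 1.6 − 0.679061 = 0.920939 m below the topmost point, so y_c = 7.16 + 0.920939 = 8.08094 m and h_c = 8.08094 × 0.898794 = 7.2631 m.
A = πr²/2 = π × 1.6²/2 = 4.02124 m².
Resultant F = γ·h_c·A = 9.81 × 7.2631 × 4.02124 = 286.517 kN.
I_c = (π/8 − 8/(9π))·r⁴ = 0.109757 × 1.6⁴ = 0.719303 m⁴.
Centre of pressure: y_p = y_c + I_c/(y_c·A) = 8.08094 + 0.719303/(8.08094 × 4.02124) = 8.08094 + 0.0221355 = 8.10308 m along the plane.
Vertically, h_p = y_p·sinθ = 8.10308 × 0.898794 = 7.283 m.

h_p = 7.28 m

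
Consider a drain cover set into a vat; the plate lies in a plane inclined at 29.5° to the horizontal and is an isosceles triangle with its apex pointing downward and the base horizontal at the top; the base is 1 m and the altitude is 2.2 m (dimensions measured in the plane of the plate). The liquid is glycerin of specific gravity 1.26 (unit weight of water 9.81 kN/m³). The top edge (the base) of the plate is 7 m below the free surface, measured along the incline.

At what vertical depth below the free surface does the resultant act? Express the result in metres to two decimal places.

γ = 1.26 × 9.81 = 12.3606 kN/m³.
Let θ = 29.5° be the plate's angle to the horizontal; measure y along the incline from where the plane meets the free surface. Vertical depth h = y·sinθ with sinθ = 0.492424.
With the apex down, the centroid sits h/3 = 2.2/3 = 0.733333 m below the base (the top edge), so y_c = 7 + 0.733333 = 7.73333 m and h_c = 7.73333 × 0.492424 = 3.80808 m.
A = ½ × 1 × 2.2 = 1.1 m².
Resultant F = γ·h_c·A = 12.3606 × 3.80808 × 1.1 = 51.7772 kN.
I_c = b·h³/36 = 1 × 2.2³/36 = 0.295778 m⁴.
Centre of pressure: y_p = y_c + I_c/(y_c·A) = 7.73333 + 0.295778/(7.73333 × 1.1) = 7.73333 + 0.0347702 = 7.7681 m along the plane.
Vertically, h_p = y_p·sinθ = 7.7681 × 0.492424 = 3.8252 m.

h_p = 3.83 m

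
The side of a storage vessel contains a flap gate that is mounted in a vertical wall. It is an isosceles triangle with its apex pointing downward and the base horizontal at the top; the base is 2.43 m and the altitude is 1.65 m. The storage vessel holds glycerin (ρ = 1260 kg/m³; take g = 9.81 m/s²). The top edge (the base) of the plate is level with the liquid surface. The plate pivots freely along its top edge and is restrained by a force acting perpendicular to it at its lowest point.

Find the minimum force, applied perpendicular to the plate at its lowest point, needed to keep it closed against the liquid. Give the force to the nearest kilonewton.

γ = ρg = 1260 × 9.81 / 1000 = 12.3606 kN/m³.
With the apex down, the centroid sits h/3 = 1.65/3 = 0.55 m below the base (the top edge), so the centroid depth is h_c = 0.55 m.
A = ½ × 2.43 × 1.65 = 2.00475 m².
Resultant F = γ·h_c·A = 12.3606 × 0.55 × 2.00475 = 13.629 kN.
I_c = b·h³/36 = 2.43 × 1.65³/36 = 0.303218 m⁴.
Centre of pressure: y_p = y_c + I_c/(y_c·A) = 0.55 + 0.303218/(0.55 × 2.00475) = 0.55 + 0.275 = 0.825 m along the plane.
The resultant acts 0.55 + 0.275 = 0.825 m (along the plate) below the hinge at the top edge, so the moment about the hinge is M = F × 0.825 = 13.629 × 0.825 = 11.2439 kN·m.
A normal force at the bottom, 1.65 m from the hinge, must supply this moment: P = 11.2439/1.65 = 6.81448 kN.

P ≈ 7 kN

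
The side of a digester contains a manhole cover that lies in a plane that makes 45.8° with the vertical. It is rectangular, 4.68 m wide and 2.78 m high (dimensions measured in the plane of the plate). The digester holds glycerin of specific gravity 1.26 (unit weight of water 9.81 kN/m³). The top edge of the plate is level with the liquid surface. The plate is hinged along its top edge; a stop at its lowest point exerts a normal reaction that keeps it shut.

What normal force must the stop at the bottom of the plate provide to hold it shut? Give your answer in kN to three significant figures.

P ≈ 104 kN

γ = 1.26 × 9.81 = 12.3606 kN/m³.
The plate makes 45.8° with the vertical, i.e. θ = 90° − 45.8° = 44.2° to the horizontal. Measuring y along the incline from the free-surface line, vertical depth h = y·sinθ with sinθ = 0.697165.
The centroid lies 2.78/2 = 1.39 m below the top edge, so y_c = 1.39 m and h_c = 1.39 × 0.697165 = 0.969059 m.
A = 4.68 × 2.78 = 13.0104 m².
Resultant F = γ·h_c·A = 12.3606 × 0.969059 × 13.0104 = 155.841 kN.
I_c = b·h³/12 = 4.68 × 2.78³/12 = 8.37913 m⁴.
Centre of pressure: y_p = y_c + I_c/(y_c·A) = 1.39 + 8.37913/(1.39 × 13.0104) = 1.39 + 0.463333 = 1.85333 m along the plane.
The resultant acts 1.39 + 0.463333 = 1.85333 m (along the plate) below the hinge at the top edge, so the moment about the hinge is M = F × 1.85333 = 155.841 × 1.85333 = 288.825 kN·m.
A normal force at the bottom, 2.78 m from the hinge, must supply this moment: P = 288.825/2.78 = 103.894 kN.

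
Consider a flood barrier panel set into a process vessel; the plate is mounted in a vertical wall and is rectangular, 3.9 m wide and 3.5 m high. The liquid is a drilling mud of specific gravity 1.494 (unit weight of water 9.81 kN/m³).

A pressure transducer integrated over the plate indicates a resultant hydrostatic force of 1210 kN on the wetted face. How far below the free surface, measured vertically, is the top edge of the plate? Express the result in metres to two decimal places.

γ = 1.494 × 9.81 = 14.65614 kN/m³.
A = 3.9 × 3.5 = 13.65 m².
From F = γ·h_c·A, the centroid depth is h_c = 1210/(14.65614 × 13.65) = 6.0483 m.
The centroid lies 3.5/2 = 1.75 m below the top edge, so the top edge sits at h_top = 6.0483 − 1.75 = 4.2983 m below the surface.

d_top ≈ 4.30 m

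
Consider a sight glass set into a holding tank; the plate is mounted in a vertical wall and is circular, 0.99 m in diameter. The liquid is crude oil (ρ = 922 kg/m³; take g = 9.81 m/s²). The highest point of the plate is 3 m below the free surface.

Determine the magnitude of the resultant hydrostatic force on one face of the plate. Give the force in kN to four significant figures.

γ = ρg = 922 × 9.81 / 1000 = 9.04482 kN/m³.
The centroid is at the centre, 0.495 m below the top of the plate, so the centroid depth is h_c = 3 + 0.495 = 3.495 m.
A = π(0.495)² = 0.769769 m².
Resultant F = γ·h_c·A = 9.04482 × 3.495 × 0.769769 = 24.3337 kN.

F ≈ 24.33 kN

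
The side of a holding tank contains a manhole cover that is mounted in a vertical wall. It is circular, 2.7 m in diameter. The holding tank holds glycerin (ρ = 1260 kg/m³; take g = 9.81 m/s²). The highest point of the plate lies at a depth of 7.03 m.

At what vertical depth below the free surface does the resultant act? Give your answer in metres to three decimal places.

h_p = 8.434 m

γ = ρg = 1260 × 9.81 / 1000 = 12.3606 kN/m³.
The centroid is at the centre, 1.35 m below the top of the plate, so the centroid depth is h_c = 7.03 + 1.35 = 8.38 m.
A = π(1.35)² = 5.72555 m².
Resultant F = γ·h_c·A = 12.3606 × 8.38 × 5.72555 = 593.063 kN.
I_c = πr⁴/4 = π × 1.35⁴/4 = 2.6087 m⁴.
Centre of pressure: y_p = y_c + I_c/(y_c·A) = 8.38 + 2.6087/(8.38 × 5.72555) = 8.38 + 0.0543704 = 8.43437 m along the plane.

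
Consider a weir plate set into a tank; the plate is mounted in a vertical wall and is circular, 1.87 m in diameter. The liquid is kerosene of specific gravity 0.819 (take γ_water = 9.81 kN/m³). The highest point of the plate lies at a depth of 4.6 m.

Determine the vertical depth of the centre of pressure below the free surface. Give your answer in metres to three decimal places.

γ = 0.819 × 9.81 = 8.03439 kN/m³.
The centroid is at the centre, 0.935 m below the top of the plate, so the centroid depth is h_c = 4.6 + 0.935 = 5.535 m.
A = π(0.935)² = 2.74646 m².
Resultant F = γ·h_c·A = 8.03439 × 5.535 × 2.74646 = 122.136 kN.
I_c = πr⁴/4 = π × 0.935⁴/4 = 0.600256 m⁴.
Centre of pressure: y_p = y_c + I_c/(y_c·A) = 5.535 + 0.600256/(5.535 × 2.74646) = 5.535 + 0.0394862 = 5.57449 m along the plane.

h_p = 5.574 m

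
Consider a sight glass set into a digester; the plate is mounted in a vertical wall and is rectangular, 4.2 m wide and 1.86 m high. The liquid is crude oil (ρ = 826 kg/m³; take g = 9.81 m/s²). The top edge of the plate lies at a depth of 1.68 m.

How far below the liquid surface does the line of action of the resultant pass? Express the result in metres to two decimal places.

γ = ρg = 826 × 9.81 / 1000 = 8.10306 kN/m³.
The centroid lies 1.86/2 = 0.93 m below the top edge, so the centroid depth is h_c = 1.68 + 0.93 = 2.61 m.
A = 4.2 × 1.86 = 7.812 m².
Resultant F = γ·h_c·A = 8.10306 × 2.61 × 7.812 = 165.216 kN.
I_c = b·h³/12 = 4.2 × 1.86³/12 = 2.2522 m⁴.
Centre of pressure: y_p = y_c + I_c/(y_c·A) = 2.61 + 2.2522/(2.61 × 7.812) = 2.61 + 0.11046 = 2.72046 m along the plane.

h_p = 2.72 m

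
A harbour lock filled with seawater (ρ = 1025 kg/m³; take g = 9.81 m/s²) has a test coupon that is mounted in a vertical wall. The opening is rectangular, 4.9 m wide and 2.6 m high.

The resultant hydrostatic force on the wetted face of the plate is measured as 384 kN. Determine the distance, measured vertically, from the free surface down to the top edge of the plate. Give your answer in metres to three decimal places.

γ = ρg = 1025 × 9.81 / 1000 = 10.05525 kN/m³.
A = 4.9 × 2.6 = 12.74 m².
From F = γ·h_c·A, the centroid depth is h_c = 384/(10.05525 × 12.74) = 2.99757 m.
The centroid lies 2.6/2 = 1.3 m below the top edge, so the top edge sits at h_top = 2.99757 − 1.3 = 1.69757 m below the surface.

d_top ≈ 1.698 m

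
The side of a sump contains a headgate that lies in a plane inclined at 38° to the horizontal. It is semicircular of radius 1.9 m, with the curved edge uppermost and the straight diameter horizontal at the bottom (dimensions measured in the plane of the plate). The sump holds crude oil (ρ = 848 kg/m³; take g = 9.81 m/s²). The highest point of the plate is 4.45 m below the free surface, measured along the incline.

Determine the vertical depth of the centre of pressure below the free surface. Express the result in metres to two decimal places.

γ = ρg = 848 × 9.81 / 1000 = 8.31888 kN/m³.
Let θ = 38° be the plate's angle to the horizontal; measure y along the incline from where the plane meets the free surface. Vertical depth h = y·sinθ with sinθ = 0.615661.
The centroid lies 4r/(3π) = 0.806385 m above the diameter, so r − 4r/(3π) = 1.9 − 0.806385 = 1.09361 m below the topmost point, so y_c = 4.45 + 1.09361 = 5.54361 m and h_c = 5.54361 × 0.615661 = 3.41298 m.
A = πr²/2 = π × 1.9²/2 = 5.67057 m².
Resultant F = γ·h_c·A = 8.31888 × 3.41298 × 5.67057 = 161 kN.
I_c = (π/8 − 8/(9π))·r⁴ = 0.109757 × 1.9⁴ = 1.43036 m⁴.
Centre of pressure: y_p = y_c + I_c/(y_c·A) = 5.54361 + 1.43036/(5.54361 × 5.67057) = 5.54361 + 0.0455015 = 5.58911 m along the plane.
Vertically, h_p = y_p·sinθ = 5.58911 × 0.615661 = 3.441 m.

h_p = 3.44 m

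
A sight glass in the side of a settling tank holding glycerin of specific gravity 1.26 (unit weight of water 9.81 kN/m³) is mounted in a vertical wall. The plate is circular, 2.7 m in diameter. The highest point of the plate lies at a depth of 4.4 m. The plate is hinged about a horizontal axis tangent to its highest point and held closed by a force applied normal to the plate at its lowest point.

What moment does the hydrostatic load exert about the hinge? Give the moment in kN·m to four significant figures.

M ≈ 581.6 kN·m

γ = 1.26 × 9.81 = 12.3606 kN/m³.
The centroid is at the centre, 1.35 m below the top of the plate, so the centroid depth is h_c = 4.4 + 1.35 = 5.75 m.
A = π(1.35)² = 5.72555 m².
Resultant F = γ·h_c·A = 12.3606 × 5.75 × 5.72555 = 406.935 kN.
I_c = πr⁴/4 = π × 1.35⁴/4 = 2.6087 m⁴.
Centre of pressure: y_p = y_c + I_c/(y_c·A) = 5.75 + 2.6087/(5.75 × 5.72555) = 5.75 + 0.079239 = 5.82924 m along the plane.
The resultant acts 1.35 + 0.079239 = 1.42924 m (along the plate) below the hinge at the top edge, so the moment about the hinge is M = F × 1.42924 = 406.935 × 1.42924 = 581.608 kN·m.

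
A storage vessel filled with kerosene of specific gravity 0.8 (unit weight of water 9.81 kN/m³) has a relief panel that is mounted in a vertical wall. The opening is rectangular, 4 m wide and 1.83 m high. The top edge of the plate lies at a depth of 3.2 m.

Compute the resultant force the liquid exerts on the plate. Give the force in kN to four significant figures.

γ = 0.8 × 9.81 = 7.848 kN/m³.
The centroid lies 1.83/2 = 0.915 m below the top edge, so the centroid depth is h_c = 3.2 + 0.915 = 4.115 m.
A = 4 × 1.83 = 7.32 m².
Resultant F = γ·h_c·A = 7.848 × 4.115 × 7.32 = 236.396 kN.

F ≈ 236.4 kN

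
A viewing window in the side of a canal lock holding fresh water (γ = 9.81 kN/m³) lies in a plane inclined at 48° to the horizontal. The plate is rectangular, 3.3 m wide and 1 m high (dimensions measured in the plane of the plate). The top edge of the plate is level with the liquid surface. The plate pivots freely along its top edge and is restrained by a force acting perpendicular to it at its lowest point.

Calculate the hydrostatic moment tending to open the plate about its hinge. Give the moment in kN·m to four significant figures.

M ≈ 8.019 kN·m

γ = 9.81 kN/m³.
Let θ = 48° be the plate's angle to the horizontal; measure y along the incline from where the plane meets the free surface. Vertical depth h = y·sinθ with sinθ = 0.743145.
The centroid lies 1/2 = 0.5 m below the top edge, so y_c = 0.5 m and h_c = 0.5 × 0.743145 = 0.371572 m.
A = 3.3 × 1 = 3.3 m².
Resultant F = γ·h_c·A = 9.81 × 0.371572 × 3.3 = 12.0289 kN.
I_c = b·h³/12 = 3.3 × 1³/12 = 0.275 m⁴.
Centre of pressure: y_p = y_c + I_c/(y_c·A) = 0.5 + 0.275/(0.5 × 3.3) = 0.5 + 0.166667 = 0.666667 m along the plane.
The resultant acts 0.5 + 0.166667 = 0.666667 m (along the plate) below the hinge at the top edge, so the moment about the hinge is M = F × 0.666667 = 12.0289 × 0.666667 = 8.01927 kN·m.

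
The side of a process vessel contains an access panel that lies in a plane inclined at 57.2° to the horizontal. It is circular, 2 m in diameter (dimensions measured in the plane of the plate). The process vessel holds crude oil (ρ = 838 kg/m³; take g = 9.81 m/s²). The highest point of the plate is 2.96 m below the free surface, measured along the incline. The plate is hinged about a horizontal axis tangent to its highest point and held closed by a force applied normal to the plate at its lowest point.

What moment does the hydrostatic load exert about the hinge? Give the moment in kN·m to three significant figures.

γ = ρg = 838 × 9.81 / 1000 = 8.22078 kN/m³.
Let θ = 57.2° be the plate's angle to the horizontal; measure y along the incline from where the plane meets the free surface. Vertical depth h = y·sinθ with sinθ = 0.840567.
The centroid is at the centre, 1 m below the top of the plate, so y_c = 2.96 + 1 = 3.96 m and h_c = 3.96 × 0.840567 = 3.32865 m.
A = π(1)² = 3.14159 m².
Resultant F = γ·h_c·A = 8.22078 × 3.32865 × 3.14159 = 85.9668 kN.
I_c = πr⁴/4 = π × 1⁴/4 = 0.785398 m⁴.
Centre of pressure: y_p = y_c + I_c/(y_c·A) = 3.96 + 0.785398/(3.96 × 3.14159) = 3.96 + 0.0631314 = 4.02313 m along the plane.
The resultant acts 1 + 0.0631314 = 1.06313 m (along the plate) below the hinge at the top edge, so the moment about the hinge is M = F × 1.06313 = 85.9668 × 1.06313 = 91.3939 kN·m.

M ≈ 91.4 kN·m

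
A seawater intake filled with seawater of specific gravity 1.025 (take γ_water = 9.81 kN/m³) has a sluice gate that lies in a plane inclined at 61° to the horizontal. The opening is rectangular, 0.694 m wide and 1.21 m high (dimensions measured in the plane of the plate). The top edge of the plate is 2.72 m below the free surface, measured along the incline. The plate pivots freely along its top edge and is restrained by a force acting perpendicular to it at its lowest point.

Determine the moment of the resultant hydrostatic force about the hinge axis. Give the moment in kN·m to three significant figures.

γ = 1.025 × 9.81 = 10.05525 kN/m³.
Let θ = 61° be the plate's angle to the horizontal; measure y along the incline from where the plane meets the free surface. Vertical depth h = y·sinθ with sinθ = 0.874620.
The centroid lies 1.21/2 = 0.605 m below the top edge, so y_c = 2.72 + 0.605 = 3.325 m and h_c = 3.325 × 0.874620 = 2.90811 m.
A = 0.694 × 1.21 = 0.83974 m².
Resultant F = γ·h_c·A = 10.05525 × 2.90811 × 0.83974 = 24.5555 kN.
I_c = b·h³/12 = 0.694 × 1.21³/12 = 0.102455 m⁴.
Centre of pressure: y_p = y_c + I_c/(y_c·A) = 3.325 + 0.102455/(3.325 × 0.83974) = 3.325 + 0.0366941 = 3.36169 m along the plane.
The resultant acts 0.605 + 0.0366941 = 0.641694 m (along the plate) below the hinge at the top edge, so the moment about the hinge is M = F × 0.641694 = 24.5555 × 0.641694 = 15.7571 kN·m.

M ≈ 15.8 kN·m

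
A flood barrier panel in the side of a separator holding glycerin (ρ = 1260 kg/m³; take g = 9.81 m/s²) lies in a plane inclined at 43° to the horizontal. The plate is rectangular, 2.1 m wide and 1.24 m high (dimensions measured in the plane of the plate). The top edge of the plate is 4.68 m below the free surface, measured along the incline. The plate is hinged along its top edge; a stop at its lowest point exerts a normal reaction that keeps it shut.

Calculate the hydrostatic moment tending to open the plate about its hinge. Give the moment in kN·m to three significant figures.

M ≈ 74.9 kN·m

γ = ρg = 1260 × 9.81 / 1000 = 12.3606 kN/m³.
Let θ = 43° be the plate's angle to the horizontal; measure y along the incline from where the plane meets the free surface. Vertical depth h = y·sinθ with sinθ = 0.681998.
The centroid lies 1.24/2 = 0.62 m below the top edge, so y_c = 4.68 + 0.62 = 5.3 m and h_c = 5.3 × 0.681998 = 3.61459 m.
A = 2.1 × 1.24 = 2.604 m².
Resultant F = γ·h_c·A = 12.3606 × 3.61459 × 2.604 = 116.343 kN.
I_c = b·h³/12 = 2.1 × 1.24³/12 = 0.333659 m⁴.
Centre of pressure: y_p = y_c + I_c/(y_c·A) = 5.3 + 0.333659/(5.3 × 2.604) = 5.3 + 0.0241761 = 5.32418 m along the plane.
The resultant acts 0.62 + 0.0241761 = 0.644176 m (along the plate) below the hinge at the top edge, so the moment about the hinge is M = F × 0.644176 = 116.343 × 0.644176 = 74.9454 kN·m.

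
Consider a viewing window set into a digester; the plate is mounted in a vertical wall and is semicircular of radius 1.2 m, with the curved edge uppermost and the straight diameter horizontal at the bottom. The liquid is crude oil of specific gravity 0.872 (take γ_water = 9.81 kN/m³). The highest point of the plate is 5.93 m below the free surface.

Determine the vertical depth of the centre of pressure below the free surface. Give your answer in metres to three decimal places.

γ = 0.872 × 9.81 = 8.55432 kN/m³.
The centroid lies 4r/(3π) = 0.509296 m above the diameter, so r − 4r/(3π) = 1.2 − 0.509296 = 0.690704 m below the topmost point, so the centroid depth is h_c = 5.93 + 0.690704 = 6.6207 m.
A = πr²/2 = π × 1.2²/2 = 2.26195 m².
Resultant F = γ·h_c·A = 8.55432 × 6.6207 × 2.26195 = 128.107 kN.
I_c = (π/8 − 8/(9π))·r⁴ = 0.109757 × 1.2⁴ = 0.227592 m⁴.
Centre of pressure: y_p = y_c + I_c/(y_c·A) = 6.6207 + 0.227592/(6.6207 × 2.26195) = 6.6207 + 0.0151974 = 6.6359 m along the plane.

h_p = 6.636 m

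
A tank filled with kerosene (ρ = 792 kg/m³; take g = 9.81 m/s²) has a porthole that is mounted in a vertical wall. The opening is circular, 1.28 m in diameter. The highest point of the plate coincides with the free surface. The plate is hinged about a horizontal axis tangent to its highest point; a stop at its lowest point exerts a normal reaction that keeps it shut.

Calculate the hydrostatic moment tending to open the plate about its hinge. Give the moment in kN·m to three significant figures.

γ = ρg = 792 × 9.81 / 1000 = 7.76952 kN/m³.
The centroid is at the centre, 0.64 m below the top of the plate, so the centroid depth is h_c = 0.64 m.
A = π(0.64)² = 1.2868 m².
Resultant F = γ·h_c·A = 7.76952 × 0.64 × 1.2868 = 6.3986 kN.
I_c = πr⁴/4 = π × 0.64⁴/4 = 0.131768 m⁴.
Centre of pressure: y_p = y_c + I_c/(y_c·A) = 0.64 + 0.131768/(0.64 × 1.2868) = 0.64 + 0.16 = 0.8 m along the plane.
The resultant acts 0.64 + 0.16 = 0.8 m (along the plate) below the hinge at the top edge, so the moment about the hinge is M = F × 0.8 = 6.3986 × 0.8 = 5.11888 kN·m.

M ≈ 5.12 kN·m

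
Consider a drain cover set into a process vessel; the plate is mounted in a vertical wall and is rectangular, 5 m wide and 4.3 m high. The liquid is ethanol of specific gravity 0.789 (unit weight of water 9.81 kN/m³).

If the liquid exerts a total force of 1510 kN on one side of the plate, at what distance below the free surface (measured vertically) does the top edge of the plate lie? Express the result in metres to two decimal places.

d_top ≈ 6.92 m

γ = 0.789 × 9.81 = 7.74009 kN/m³.
A = 5 × 4.3 = 21.5 m².
From F = γ·h_c·A, the centroid depth is h_c = 1510/(7.74009 × 21.5) = 9.07387 m.
The centroid lies 4.3/2 = 2.15 m below the top edge, so the top edge sits at h_top = 9.07387 − 2.15 = 6.92387 m below the surface.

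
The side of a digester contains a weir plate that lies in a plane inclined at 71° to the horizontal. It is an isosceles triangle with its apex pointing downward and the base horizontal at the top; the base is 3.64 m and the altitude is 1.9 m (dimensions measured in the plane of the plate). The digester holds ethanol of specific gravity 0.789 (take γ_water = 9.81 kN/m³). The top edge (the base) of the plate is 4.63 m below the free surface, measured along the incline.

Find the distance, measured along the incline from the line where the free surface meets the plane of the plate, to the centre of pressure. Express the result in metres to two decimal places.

γ = 0.789 × 9.81 = 7.74009 kN/m³.
Let θ = 71° be the plate's angle to the horizontal; measure y along the incline from where the plane meets the free surface. Vertical depth h = y·sinθ with sinθ = 0.945519.
With the apex down, the centroid sits h/3 = 1.9/3 = 0.633333 m below the base (the top edge), so y_c = 4.63 + 0.633333 = 5.26333 m and h_c = 5.26333 × 0.945519 = 4.97658 m.
A = ½ × 3.64 × 1.9 = 3.458 m².
Resultant F = γ·h_c·A = 7.74009 × 4.97658 × 3.458 = 133.199 kN.
I_c = b·h³/36 = 3.64 × 1.9³/36 = 0.693521 m⁴.
Centre of pressure: y_p = y_c + I_c/(y_c·A) = 5.26333 + 0.693521/(5.26333 × 3.458) = 5.26333 + 0.0381043 = 5.30143 m along the plane.

y_p = 5.30 m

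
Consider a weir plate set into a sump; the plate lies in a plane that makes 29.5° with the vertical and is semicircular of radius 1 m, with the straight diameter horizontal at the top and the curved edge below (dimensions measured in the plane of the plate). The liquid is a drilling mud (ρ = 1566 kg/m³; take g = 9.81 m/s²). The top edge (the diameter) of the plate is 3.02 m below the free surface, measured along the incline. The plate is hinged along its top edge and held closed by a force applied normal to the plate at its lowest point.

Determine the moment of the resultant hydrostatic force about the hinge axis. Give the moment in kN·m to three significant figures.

M ≈ 32.2 kN·m

γ = ρg = 1566 × 9.81 / 1000 = 15.36246 kN/m³.
The plate makes 29.5° with the vertical, i.e. θ = 90° − 29.5° = 60.5° to the horizontal. Measuring y along the incline from the free-surface line, vertical depth h = y·sinθ with sinθ = 0.870356.
The centroid of a semicircle lies 4r/(3π) = 0.424413 m from the diameter, here below the top edge, so y_c = 3.02 + 0.424413 = 3.44441 m and h_c = 3.44441 × 0.870356 = 2.99786 m.
A = πr²/2 = π × 1²/2 = 1.5708 m².
Resultant F = γ·h_c·A = 15.36246 × 2.99786 × 1.5708 = 72.3424 kN.
I_c = (π/8 − 8/(9π))·r⁴ = 0.109757 × 1⁴ = 0.109757 m⁴.
Centre of pressure: y_p = y_c + I_c/(y_c·A) = 3.44441 + 0.109757/(3.44441 × 1.5708) = 3.44441 + 0.020286 = 3.4647 m along the plane.
The resultant acts 0.424413 + 0.020286 = 0.444699 m (along the plate) below the hinge at the top edge, so the moment about the hinge is M = F × 0.444699 = 72.3424 × 0.444699 = 32.1706 kN·m.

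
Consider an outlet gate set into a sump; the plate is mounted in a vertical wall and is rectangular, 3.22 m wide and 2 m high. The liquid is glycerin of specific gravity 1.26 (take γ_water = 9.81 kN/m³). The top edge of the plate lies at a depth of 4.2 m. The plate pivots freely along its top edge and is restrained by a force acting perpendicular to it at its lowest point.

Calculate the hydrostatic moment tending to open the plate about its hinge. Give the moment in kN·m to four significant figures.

M ≈ 440.5 kN·m

γ = 1.26 × 9.81 = 12.3606 kN/m³.
The centroid lies 2/2 = 1 m below the top edge, so the centroid depth is h_c = 4.2 + 1 = 5.2 m.
A = 3.22 × 2 = 6.44 m².
Resultant F = γ·h_c·A = 12.3606 × 5.2 × 6.44 = 413.932 kN.
I_c = b·h³/12 = 3.22 × 2³/12 = 2.14667 m⁴.
Centre of pressure: y_p = y_c + I_c/(y_c·A) = 5.2 + 2.14667/(5.2 × 6.44) = 5.2 + 0.0641027 = 5.2641 m along the plane.
The resultant acts 1 + 0.0641027 = 1.0641 m (along the plate) below the hinge at the top edge, so the moment about the hinge is M = F × 1.0641 = 413.932 × 1.0641 = 440.465 kN·m.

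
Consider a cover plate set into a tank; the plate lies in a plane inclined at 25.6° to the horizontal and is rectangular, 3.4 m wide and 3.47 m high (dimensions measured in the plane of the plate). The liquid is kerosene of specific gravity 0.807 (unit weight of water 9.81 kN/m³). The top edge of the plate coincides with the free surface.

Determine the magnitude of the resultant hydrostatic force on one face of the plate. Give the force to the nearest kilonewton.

γ = 0.807 × 9.81 = 7.91667 kN/m³.
Let θ = 25.6° be the plate's angle to the horizontal; measure y along the incline from where the plane meets the free surface. Vertical depth h = y·sinθ with sinθ = 0.432086.
The centroid lies 3.47/2 = 1.735 m below the top edge, so y_c = 1.735 m and h_c = 1.735 × 0.432086 = 0.749669 m.
A = 3.4 × 3.47 = 11.798 m².
Resultant F = γ·h_c·A = 7.91667 × 0.749669 × 11.798 = 70.0197 kN.

F ≈ 70 kN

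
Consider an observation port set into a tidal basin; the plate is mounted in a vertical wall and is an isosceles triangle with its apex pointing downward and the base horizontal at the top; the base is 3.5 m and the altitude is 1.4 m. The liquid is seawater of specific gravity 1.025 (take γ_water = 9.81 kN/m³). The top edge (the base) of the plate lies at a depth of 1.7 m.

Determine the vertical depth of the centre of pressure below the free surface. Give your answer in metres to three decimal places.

h_p = 2.217 m

γ = 1.025 × 9.81 = 10.05525 kN/m³.
With the apex down, the centroid sits h/3 = 1.4/3 = 0.466667 m below the base (the top edge), so the centroid depth is h_c = 1.7 + 0.466667 = 2.16667 m.
A = ½ × 3.5 × 1.4 = 2.45 m².
Resultant F = γ·h_c·A = 10.05525 × 2.16667 × 2.45 = 53.3767 kN.
I_c = b·h³/36 = 3.5 × 1.4³/36 = 0.266778 m⁴.
Centre of pressure: y_p = y_c + I_c/(y_c·A) = 2.16667 + 0.266778/(2.16667 × 2.45) = 2.16667 + 0.0502564 = 2.21693 m along the plane.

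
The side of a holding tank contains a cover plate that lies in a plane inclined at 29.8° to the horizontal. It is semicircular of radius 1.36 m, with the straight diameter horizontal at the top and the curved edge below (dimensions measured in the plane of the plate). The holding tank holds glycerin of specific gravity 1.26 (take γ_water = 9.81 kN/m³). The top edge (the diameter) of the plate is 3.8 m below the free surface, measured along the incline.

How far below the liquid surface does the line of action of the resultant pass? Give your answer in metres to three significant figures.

γ = 1.26 × 9.81 = 12.3606 kN/m³.
Let θ = 29.8° be the plate's angle to the horizontal; measure y along the incline from where the plane meets the free surface. Vertical depth h = y·sinθ with sinθ = 0.496974.
The centroid of a semicircle lies 4r/(3π) = 0.577202 m from the diameter, here below the top edge, so y_c = 3.8 + 0.577202 = 4.3772 m and h_c = 4.3772 × 0.496974 = 2.17535 m.
A = πr²/2 = π × 1.36²/2 = 2.90534 m².
Resultant F = γ·h_c·A = 12.3606 × 2.17535 × 2.90534 = 78.1206 kN.
I_c = (π/8 − 8/(9π))·r⁴ = 0.109757 × 1.36⁴ = 0.375481 m⁴.
Centre of pressure: y_p = y_c + I_c/(y_c·A) = 4.3772 + 0.375481/(4.3772 × 2.90534) = 4.3772 + 0.0295253 = 4.40673 m along the plane.
Vertically, h_p = y_p·sinθ = 4.40673 × 0.496974 = 2.19003 m.

h_p = 2.19 m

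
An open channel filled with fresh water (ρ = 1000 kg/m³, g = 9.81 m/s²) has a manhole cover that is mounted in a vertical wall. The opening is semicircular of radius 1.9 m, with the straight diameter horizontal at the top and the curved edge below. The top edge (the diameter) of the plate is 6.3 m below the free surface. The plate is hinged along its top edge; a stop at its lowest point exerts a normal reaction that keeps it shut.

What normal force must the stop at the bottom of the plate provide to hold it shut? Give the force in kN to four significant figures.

γ = ρg = 1000 × 9.81 = 9810 N/m³ = 9.81 kN/m³.
The centroid of a semicircle lies 4r/(3π) = 0.806385 m from the diameter, here below the top edge, so the centroid depth is h_c = 6.3 + 0.806385 = 7.10638 m.
A = πr²/2 = π × 1.9²/2 = 5.67057 m².
Resultant F = γ·h_c·A = 9.81 × 7.10638 × 5.67057 = 395.316 kN.
I_c = (π/8 − 8/(9π))·r⁴ = 0.109757 × 1.9⁴ = 1.43036 m⁴.
Centre of pressure: y_p = y_c + I_c/(y_c·A) = 7.10638 + 1.43036/(7.10638 × 5.67057) = 7.10638 + 0.0354952 = 7.14188 m along the plane.
The resultant acts 0.806385 + 0.0354952 = 0.84188 m (along the plate) below the hinge at the top edge, so the moment about the hinge is M = F × 0.84188 = 395.316 × 0.84188 = 332.809 kN·m.
A normal force at the bottom, 1.9 m from the hinge, must supply this moment: P = 332.809/1.9 = 175.163 kN.

P ≈ 175.2 kN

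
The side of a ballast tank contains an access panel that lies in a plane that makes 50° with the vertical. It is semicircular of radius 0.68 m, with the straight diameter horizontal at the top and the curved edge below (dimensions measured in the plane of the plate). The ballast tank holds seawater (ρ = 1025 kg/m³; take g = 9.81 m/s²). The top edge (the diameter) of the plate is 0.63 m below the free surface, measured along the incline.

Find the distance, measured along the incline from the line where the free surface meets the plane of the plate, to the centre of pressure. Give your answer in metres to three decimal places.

γ = ρg = 1025 × 9.81 / 1000 = 10.05525 kN/m³.
The plate makes 50° with the vertical, i.e. θ = 90° − 50° = 40° to the horizontal. Measuring y along the incline from the free-surface line, vertical depth h = y·sinθ with sinθ = 0.642788.
The centroid of a semicircle lies 4r/(3π) = 0.288601 m from the diameter, here below the top edge, so y_c = 0.63 + 0.288601 = 0.918601 m and h_c = 0.918601 × 0.642788 = 0.590466 m.
A = πr²/2 = π × 0.68²/2 = 0.726336 m².
Resultant F = γ·h_c·A = 10.05525 × 0.590466 × 0.726336 = 4.31246 kN.
I_c = (π/8 − 8/(9π))·r⁴ = 0.109757 × 0.68⁴ = 0.0234676 m⁴.
Centre of pressure: y_p = y_c + I_c/(y_c·A) = 0.918601 + 0.0234676/(0.918601 × 0.726336) = 0.918601 + 0.0351726 = 0.953774 m along the plane.

y_p = 0.954 m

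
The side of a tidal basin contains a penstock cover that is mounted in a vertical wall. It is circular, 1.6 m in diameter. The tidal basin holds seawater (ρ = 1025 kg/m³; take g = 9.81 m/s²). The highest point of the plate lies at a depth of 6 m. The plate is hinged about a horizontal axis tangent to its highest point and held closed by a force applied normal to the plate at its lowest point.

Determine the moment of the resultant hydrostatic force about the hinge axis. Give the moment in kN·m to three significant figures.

γ = ρg = 1025 × 9.81 / 1000 = 10.05525 kN/m³.
The centroid is at the centre, 0.8 m below the top of the plate, so the centroid depth is h_c = 6 + 0.8 = 6.8 m.
A = π(0.8)² = 2.01062 m².
Resultant F = γ·h_c·A = 10.05525 × 6.8 × 2.01062 = 137.478 kN.
I_c = πr⁴/4 = π × 0.8⁴/4 = 0.321699 m⁴.
Centre of pressure: y_p = y_c + I_c/(y_c·A) = 6.8 + 0.321699/(6.8 × 2.01062) = 6.8 + 0.0235294 = 6.82353 m along the plane.
The resultant acts 0.8 + 0.0235294 = 0.823529 m (along the plate) below the hinge at the top edge, so the moment about the hinge is M = F × 0.823529 = 137.478 × 0.823529 = 113.217 kN·m.

M ≈ 113 kN·m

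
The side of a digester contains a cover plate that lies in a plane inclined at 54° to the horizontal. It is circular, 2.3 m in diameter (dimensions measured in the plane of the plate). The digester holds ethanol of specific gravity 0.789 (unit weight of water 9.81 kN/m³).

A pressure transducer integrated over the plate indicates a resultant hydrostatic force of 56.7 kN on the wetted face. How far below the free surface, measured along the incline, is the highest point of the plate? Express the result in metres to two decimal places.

γ = 0.789 × 9.81 = 7.74009 kN/m³.
A = π(1.15)² = 4.15476 m².
From F = γ·h_c·A, the centroid depth is h_c = 56.7/(7.74009 × 4.15476) = 1.76316 m.
Let θ = 54° be the plate's angle to the horizontal; measure y along the incline from where the plane meets the free surface. Vertical depth h = y·sinθ with sinθ = 0.809017.
Along the incline, y_c = h_c/sinθ = 1.76316/0.809017 = 2.17939 m.
The centroid is at the centre, 1.15 m below the top of the plate, so the highest point sits at y_top = 2.17939 − 1.15 = 1.02939 m along the incline.

y_top ≈ 1.03 m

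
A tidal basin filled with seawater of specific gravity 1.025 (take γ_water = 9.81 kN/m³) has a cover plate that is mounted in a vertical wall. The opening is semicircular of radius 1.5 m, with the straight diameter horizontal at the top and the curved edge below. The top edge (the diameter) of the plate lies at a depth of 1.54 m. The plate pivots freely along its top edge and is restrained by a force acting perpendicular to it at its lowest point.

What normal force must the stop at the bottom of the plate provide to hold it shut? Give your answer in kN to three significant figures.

γ = 1.025 × 9.81 = 10.05525 kN/m³.
The centroid of a semicircle lies 4r/(3π) = 0.63662 m from the diameter, here below the top edge, so the centroid depth is h_c = 1.54 + 0.63662 = 2.17662 m.
A = πr²/2 = π × 1.5²/2 = 3.53429 m².
Resultant F = γ·h_c·A = 10.05525 × 2.17662 × 3.53429 = 77.3531 kN.
I_c = (π/8 − 8/(9π))·r⁴ = 0.109757 × 1.5⁴ = 0.555645 m⁴.
Centre of pressure: y_p = y_c + I_c/(y_c·A) = 2.17662 + 0.555645/(2.17662 × 3.53429) = 2.17662 + 0.0722292 = 2.24885 m along the plane.
The resultant acts 0.63662 + 0.0722292 = 0.708849 m (along the plate) below the hinge at the top edge, so the moment about the hinge is M = F × 0.708849 = 77.3531 × 0.708849 = 54.8317 kN·m.
A normal force at the bottom, 1.5 m from the hinge, must supply this moment: P = 54.8317/1.5 = 36.5545 kN.

P ≈ 36.6 kN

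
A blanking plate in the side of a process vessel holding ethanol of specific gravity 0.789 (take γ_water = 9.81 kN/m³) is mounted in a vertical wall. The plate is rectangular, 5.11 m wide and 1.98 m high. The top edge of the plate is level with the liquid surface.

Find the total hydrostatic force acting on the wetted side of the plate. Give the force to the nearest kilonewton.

F ≈ 78 kN

γ = 0.789 × 9.81 = 7.74009 kN/m³.
The centroid lies 1.98/2 = 0.99 m below the top edge, so the centroid depth is h_c = 0.99 m.
A = 5.11 × 1.98 = 10.1178 m².
Resultant F = γ·h_c·A = 7.74009 × 0.99 × 10.1178 = 77.5296 kN.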